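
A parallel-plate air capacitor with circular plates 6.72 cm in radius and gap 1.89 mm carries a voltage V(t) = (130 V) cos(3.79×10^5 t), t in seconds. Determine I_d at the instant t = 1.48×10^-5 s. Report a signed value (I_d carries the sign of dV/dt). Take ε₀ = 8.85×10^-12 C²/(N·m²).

2.04×10^-3 A

dE/dt = (V₀ω/d)·−sin(ωt) with ωt = 5.6092 rad: (130)(3.79×10^5)(0.6241)/(1.89×10^-3) = 1.627×10^10 V/(m·s).
I_d = ε₀ A dE/dt = (8.85×10^-12)(0.01419)(1.627×10^10) = 2.04×10^-3 A.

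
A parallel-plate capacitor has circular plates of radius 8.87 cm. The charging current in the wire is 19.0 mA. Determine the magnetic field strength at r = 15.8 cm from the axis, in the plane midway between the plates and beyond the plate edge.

2.41×10^-8 T

Between the plates the displacement current equals the wire current: I_d = 19.0 mA = 0.0190 A.
Outside the plates the loop encloses all of I_d, so B·2πr = μ₀ I_d and B = 2.41×10^-8 T.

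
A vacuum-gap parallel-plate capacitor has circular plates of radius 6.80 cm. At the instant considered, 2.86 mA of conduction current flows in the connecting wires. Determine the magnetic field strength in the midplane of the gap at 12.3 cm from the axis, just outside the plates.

4.65×10^-9 T

No conduction current crosses the gap, so I_d there equals the 2.86×10^-3 A in the leads.
Outside the plates the loop encloses all of I_d, so B·2πr = μ₀ I_d and B = 4.65×10^-9 T.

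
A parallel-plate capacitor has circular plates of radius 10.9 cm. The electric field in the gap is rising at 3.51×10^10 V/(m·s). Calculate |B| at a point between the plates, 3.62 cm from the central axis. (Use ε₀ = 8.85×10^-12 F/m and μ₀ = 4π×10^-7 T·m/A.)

7.07×10^-9 T

Total displacement current: I_d = ε₀(πR²)(dE/dt) = (8.85×10^-12)(0.03733)(3.51×10^10) = 0.01160 A.
For r < R the Ampère–Maxwell law gives B(2πr) = μ₀ I_d (r²/R²), so B = μ₀ I_d r/(2πR²) = (4π×10^-7)(0.01160)(0.0362)/(2π·0.109²) = 7.07×10^-9 T.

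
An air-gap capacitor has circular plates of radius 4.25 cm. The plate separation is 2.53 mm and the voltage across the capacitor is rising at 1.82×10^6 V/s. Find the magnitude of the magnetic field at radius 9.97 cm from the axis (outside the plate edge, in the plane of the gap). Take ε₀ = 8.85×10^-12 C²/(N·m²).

7.25×10^-11 T

With E = V/d, dE/dt = 7.194×10^8 V/(m·s) and πR² = 5.675×10^-3 m², giving I_d = ε₀ πR² dE/dt = 3.613×10^-5 A.
With r > R the enclosed displacement current is the full I_d; B = μ₀ I_d / (2πr) = 7.25×10^-11 T.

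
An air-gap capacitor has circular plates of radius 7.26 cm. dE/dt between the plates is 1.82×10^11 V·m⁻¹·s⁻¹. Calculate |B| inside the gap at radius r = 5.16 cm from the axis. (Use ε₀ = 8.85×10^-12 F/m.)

5.22×10^-8 T

I_d = ε₀ dΦ_E/dt = ε₀ πR² (dE/dt) = (8.85×10^-12)(0.01656)(1.82×10^11) = 0.02667 A through the full plate area.
For r < R the Ampère–Maxwell law gives B(2πr) = μ₀ I_d (r²/R²), so B = μ₀ I_d r/(2πR²) = (4π×10^-7)(0.02667)(0.0516)/(2π·0.0726²) = 5.22×10^-8 T.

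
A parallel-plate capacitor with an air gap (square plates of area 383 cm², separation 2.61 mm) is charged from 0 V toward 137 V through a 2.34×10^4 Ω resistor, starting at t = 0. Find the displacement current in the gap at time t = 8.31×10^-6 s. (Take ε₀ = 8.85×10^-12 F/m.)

3.80×10^-4 A

With C = ε₀A/d = (8.85×10^-12)(0.0383)/(2.61×10^-3) = 1.299×10^-10 F, the time constant is τ = RC = 3.040×10^-6 s, so t/τ = 2.734 and e^(−t/τ) = 0.06496.
I_d = I_cond = (V₀/R) e^(−t/τ) = (5.855×10^-3)(0.06496) = 3.80×10^-4 A.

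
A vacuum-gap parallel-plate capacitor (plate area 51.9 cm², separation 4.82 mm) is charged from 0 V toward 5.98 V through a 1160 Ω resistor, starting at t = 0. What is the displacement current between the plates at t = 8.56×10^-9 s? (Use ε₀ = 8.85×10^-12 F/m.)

C = ε₀A/d = (8.85×10^-12)(5.19×10^-3)/(4.82×10^-3) = 9.529×10^-12 F and τ = RC = 1.105×10^-8 s. I_d in the gap equals the RC charging current.
I_d(t) = (V₀/R) e^(−t/τ) = 5.155×10^-3 · e^(−0.7747) = 2.38×10^-3 A.

2.38×10^-3 A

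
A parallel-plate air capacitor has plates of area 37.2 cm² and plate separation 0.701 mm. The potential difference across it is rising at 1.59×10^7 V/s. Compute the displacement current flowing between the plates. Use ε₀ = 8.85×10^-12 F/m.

The field between the plates is E = V/d, so dE/dt = (1.59×10^7)/(7.01×10^-4 m) = 2.268×10^10 V/(m·s).
I_d = ε₀ A (dE/dt) = (8.85×10^-12)(3.72×10^-3)(2.268×10^10) = 7.47×10^-4 A.

7.47×10^-4 A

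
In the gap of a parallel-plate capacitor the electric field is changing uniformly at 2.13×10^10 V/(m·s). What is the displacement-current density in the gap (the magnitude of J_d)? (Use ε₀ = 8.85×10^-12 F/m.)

0.189 A/m²

The displacement-current density is ε₀ ∂E/∂t = (8.85×10^-12)(2.13×10^10) = 0.189 A/m².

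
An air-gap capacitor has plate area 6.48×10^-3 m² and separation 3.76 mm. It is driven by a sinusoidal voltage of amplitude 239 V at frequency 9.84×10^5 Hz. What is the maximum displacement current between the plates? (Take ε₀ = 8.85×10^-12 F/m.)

0.0225 A

C = ε₀A/d = (8.85×10^-12)(6.48×10^-3)/(3.76×10^-3) = 1.525×10^-11 F; ω = 2πf = 6.183×10^6 rad/s.
I_d = C dV/dt, so |I_d|_max = C V₀ ω = (1.525×10^-11)(239)(6.183×10^6) = 0.0225 A.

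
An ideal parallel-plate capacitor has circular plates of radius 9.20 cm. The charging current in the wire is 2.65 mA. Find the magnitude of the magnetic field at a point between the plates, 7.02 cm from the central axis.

4.40×10^-9 T

Between the plates the displacement current equals the wire current: I_d = 2.65 mA = 2.65×10^-3 A.
An Ampèrian loop of radius r encloses a fraction (r/R)² of I_d. Then B·2πr = μ₀ I_d (r/R)², giving B = μ₀ I_d r/(2πR²) = 4.40×10^-9 T.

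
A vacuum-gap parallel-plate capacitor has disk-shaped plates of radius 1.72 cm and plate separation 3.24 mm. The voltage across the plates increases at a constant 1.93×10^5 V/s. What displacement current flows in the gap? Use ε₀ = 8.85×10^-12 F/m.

E = V/d so dE/dt = (dV/dt)/d = 5.957×10^7 V/(m·s), and I_d = ε₀ A dE/dt = (8.85×10^-12)(9.294×10^-4)(5.957×10^7) = 4.90×10^-7 A.

4.90×10^-7 A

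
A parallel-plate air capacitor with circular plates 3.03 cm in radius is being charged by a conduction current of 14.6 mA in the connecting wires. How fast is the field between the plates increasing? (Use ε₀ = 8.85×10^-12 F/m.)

By continuity, I_d in the gap equals the 14.6 mA flowing in the wire.
Inverting I_d = ε₀ A dE/dt gives dE/dt = 0.0146 / (8.85×10^-12 · 2.884×10^-3) = 5.72×10^11 V/(m·s).

5.72×10^11 V/(m·s)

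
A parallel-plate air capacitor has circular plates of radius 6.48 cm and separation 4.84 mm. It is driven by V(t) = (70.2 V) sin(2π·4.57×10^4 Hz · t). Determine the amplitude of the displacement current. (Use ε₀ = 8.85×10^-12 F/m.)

The displacement current equals the conduction current C dV/dt, which peaks at C V₀ ω.
With C = ε₀A/d = (8.85×10^-12)(0.01319)/(4.84×10^-3) = 2.412×10^-11 F and ω = 2πf = 2.871×10^5 rad/s, I_d,max = (2.412×10^-11)(70.2)(2.871×10^5) = 4.86×10^-4 A.

4.86×10^-4 A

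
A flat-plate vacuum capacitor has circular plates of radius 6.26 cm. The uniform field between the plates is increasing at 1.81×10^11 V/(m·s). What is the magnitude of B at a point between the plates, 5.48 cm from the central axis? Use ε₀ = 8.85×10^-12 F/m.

Through the whole plate area (πR² = 0.01231 m²), I_d = ε₀ πR² dE/dt = 0.01972 A.
An Ampèrian loop of radius r encloses a fraction (r/R)² of I_d. Then B·2πr = μ₀ I_d (r/R)², giving B = μ₀ I_d r/(2πR²) = 5.52×10^-8 T.

5.52×10^-8 T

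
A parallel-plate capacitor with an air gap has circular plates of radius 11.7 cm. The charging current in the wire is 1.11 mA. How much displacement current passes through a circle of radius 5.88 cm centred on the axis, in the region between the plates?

2.80×10^-4 A

No conduction current crosses the gap, so I_d there equals the 1.11×10^-3 A in the leads.
Through an area πr² the displacement current is I_d·(πr²/πR²) = I_d (r/R)² = 2.80×10^-4 A.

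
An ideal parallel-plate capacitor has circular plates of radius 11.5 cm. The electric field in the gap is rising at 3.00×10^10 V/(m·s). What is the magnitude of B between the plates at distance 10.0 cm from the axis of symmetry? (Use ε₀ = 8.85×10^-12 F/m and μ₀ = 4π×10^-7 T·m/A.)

1.67×10^-8 T

I_d = ε₀ dΦ_E/dt = ε₀ πR² (dE/dt) = (8.85×10^-12)(0.04155)(3.00×10^10) = 0.01103 A through the full plate area.
For r < R the Ampère–Maxwell law gives B(2πr) = μ₀ I_d (r²/R²), so B = μ₀ I_d r/(2πR²) = (4π×10^-7)(0.01103)(0.100)/(2π·0.115²) = 1.67×10^-8 T.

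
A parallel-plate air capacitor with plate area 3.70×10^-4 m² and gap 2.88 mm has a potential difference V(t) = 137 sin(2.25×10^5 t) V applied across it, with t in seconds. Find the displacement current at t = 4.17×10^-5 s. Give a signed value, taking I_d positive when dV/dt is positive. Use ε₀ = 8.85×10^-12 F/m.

C = ε₀A/d = (8.85×10^-12)(3.70×10^-4)/(2.88×10^-3) = 1.137×10^-12 F. dV/dt = V₀ω·cos(ωt); at ωt = 9.3825 rad this factor is -0.9991.
I_d = C dV/dt = (1.137×10^-12)(137)(2.25×10^5)(-0.9991) = -3.50×10^-5 A.

-3.50×10^-5 A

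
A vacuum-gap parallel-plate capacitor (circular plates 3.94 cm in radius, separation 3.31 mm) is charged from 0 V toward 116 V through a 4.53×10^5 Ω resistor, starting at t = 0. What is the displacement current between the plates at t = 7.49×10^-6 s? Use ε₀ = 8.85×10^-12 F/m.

C = ε₀A/d = (8.85×10^-12)(4.877×10^-3)/(3.31×10^-3) = 1.304×10^-11 F, so τ = RC = 5.907×10^-6 s.
The conduction current is I(t) = (V₀/R) e^(−t/τ), and the displacement current between the plates equals it.
t/τ = 1.268; I_d = (116/4.53×10^5) · e^(−1.268) = (2.561×10^-4)(0.2814) = 7.21×10^-5 A.

7.21×10^-5 A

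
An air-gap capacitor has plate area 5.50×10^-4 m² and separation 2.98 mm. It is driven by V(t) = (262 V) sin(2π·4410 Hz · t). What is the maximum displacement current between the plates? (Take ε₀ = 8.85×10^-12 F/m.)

1.19×10^-5 A

The displacement current equals the conduction current C dV/dt, which peaks at C V₀ ω.
With C = ε₀A/d = (8.85×10^-12)(5.50×10^-4)/(2.98×10^-3) = 1.633×10^-12 F and ω = 2πf = 2.771×10^4 rad/s, I_d,max = (1.633×10^-12)(262)(2.771×10^4) = 1.19×10^-5 A.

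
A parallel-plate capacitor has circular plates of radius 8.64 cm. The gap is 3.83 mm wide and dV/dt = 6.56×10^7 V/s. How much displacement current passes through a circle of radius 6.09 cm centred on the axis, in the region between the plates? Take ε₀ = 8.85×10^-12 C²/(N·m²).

I_d = C dV/dt with C = ε₀πR²/d = 5.419×10^-11 F, so I_d = (5.419×10^-11)(6.56×10^7) = 3.555×10^-3 A.
Since J_d is uniform, the enclosed fraction is (r/R)² = 0.4968, giving I_d,enc = 1.77×10^-3 A.

1.77×10^-3 A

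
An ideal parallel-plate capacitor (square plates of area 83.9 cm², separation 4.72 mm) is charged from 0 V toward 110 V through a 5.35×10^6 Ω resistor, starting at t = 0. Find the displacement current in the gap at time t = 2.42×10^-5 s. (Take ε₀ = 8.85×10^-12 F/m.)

1.54×10^-5 A

C = ε₀A/d = (8.85×10^-12)(8.39×10^-3)/(4.72×10^-3) = 1.573×10^-11 F, so τ = RC = 8.416×10^-5 s.
The conduction current is I(t) = (V₀/R) e^(−t/τ), and the displacement current between the plates equals it.
t/τ = 0.2875; I_d = (110/5.35×10^6) · e^(−0.2875) = (2.056×10^-5)(0.7501) = 1.54×10^-5 A.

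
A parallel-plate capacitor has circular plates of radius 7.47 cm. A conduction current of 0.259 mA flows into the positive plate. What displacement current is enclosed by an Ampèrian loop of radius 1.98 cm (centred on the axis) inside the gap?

1.82×10^-5 A

No conduction current crosses the gap, so I_d there equals the 2.59×10^-4 A in the leads.
Through an area πr² the displacement current is I_d·(πr²/πR²) = I_d (r/R)² = 1.82×10^-5 A.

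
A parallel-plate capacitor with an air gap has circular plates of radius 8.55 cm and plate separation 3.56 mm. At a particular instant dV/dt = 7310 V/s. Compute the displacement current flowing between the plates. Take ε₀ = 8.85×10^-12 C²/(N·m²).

4.17×10^-7 A

C = ε₀A/d = (8.85×10^-12)(0.02297)/(3.56×10^-3) = 5.710×10^-11 F.
I_d = C dV/dt = (5.710×10^-11)(7310) = 4.17×10^-7 A.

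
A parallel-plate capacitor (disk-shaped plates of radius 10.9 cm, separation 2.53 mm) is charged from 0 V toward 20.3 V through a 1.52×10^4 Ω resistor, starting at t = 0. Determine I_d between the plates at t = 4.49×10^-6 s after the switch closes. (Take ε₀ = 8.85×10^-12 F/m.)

1.39×10^-4 A

C = ε₀A/d = (8.85×10^-12)(0.03733)/(2.53×10^-3) = 1.306×10^-10 F, so τ = RC = 1.985×10^-6 s.
The conduction current is I(t) = (V₀/R) e^(−t/τ), and the displacement current between the plates equals it.
t/τ = 2.262; I_d = (20.3/1.52×10^4) · e^(−2.262) = (1.336×10^-3)(0.1041) = 1.39×10^-4 A.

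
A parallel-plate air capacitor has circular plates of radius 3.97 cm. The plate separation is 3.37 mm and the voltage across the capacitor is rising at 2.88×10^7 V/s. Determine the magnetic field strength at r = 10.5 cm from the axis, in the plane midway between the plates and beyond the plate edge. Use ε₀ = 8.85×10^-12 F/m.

7.13×10^-10 T

I_d = C dV/dt with C = ε₀πR²/d = 1.300×10^-11 F, so I_d = (1.300×10^-11)(2.88×10^7) = 3.744×10^-4 A.
For r ≥ R the full I_d is enclosed: B = μ₀ I_d/(2πr) = (4π×10^-7)(3.744×10^-4)/(2π·0.105) = 7.13×10^-10 T.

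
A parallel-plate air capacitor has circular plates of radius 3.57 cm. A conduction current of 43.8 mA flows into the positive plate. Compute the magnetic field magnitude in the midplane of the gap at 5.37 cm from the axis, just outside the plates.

No conduction current crosses the gap, so I_d there equals the 0.0438 A in the leads.
Outside the plates the loop encloses all of I_d, so B·2πr = μ₀ I_d and B = 1.63×10^-7 T.

1.63×10^-7 T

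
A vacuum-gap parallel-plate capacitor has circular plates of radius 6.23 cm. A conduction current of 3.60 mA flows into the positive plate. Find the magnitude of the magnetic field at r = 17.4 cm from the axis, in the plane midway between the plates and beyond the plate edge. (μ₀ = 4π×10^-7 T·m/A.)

By continuity the displacement current in the gap matches the conduction current: I_d = 3.60×10^-3 A.
With r > R the enclosed displacement current is the full I_d; B = μ₀ I_d / (2πr) = 4.14×10^-9 T.

4.14×10^-9 T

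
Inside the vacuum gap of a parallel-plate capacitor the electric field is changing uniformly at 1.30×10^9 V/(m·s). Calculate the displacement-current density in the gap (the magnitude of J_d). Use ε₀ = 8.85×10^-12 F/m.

The displacement-current density is ε₀ ∂E/∂t = (8.85×10^-12)(1.30×10^9) = 0.0115 A/m².

0.0115 A/m²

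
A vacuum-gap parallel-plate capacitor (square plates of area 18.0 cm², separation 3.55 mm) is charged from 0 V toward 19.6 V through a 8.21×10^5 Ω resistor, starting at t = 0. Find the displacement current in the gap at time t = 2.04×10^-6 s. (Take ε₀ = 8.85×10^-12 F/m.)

C = ε₀A/d = (8.85×10^-12)(1.80×10^-3)/(3.55×10^-3) = 4.487×10^-12 F, so τ = RC = 3.684×10^-6 s.
The conduction current is I(t) = (V₀/R) e^(−t/τ), and the displacement current between the plates equals it.
t/τ = 0.5537; I_d = (19.6/8.21×10^5) · e^(−0.5537) = (2.387×10^-5)(0.5748) = 1.37×10^-5 A.

1.37×10^-5 A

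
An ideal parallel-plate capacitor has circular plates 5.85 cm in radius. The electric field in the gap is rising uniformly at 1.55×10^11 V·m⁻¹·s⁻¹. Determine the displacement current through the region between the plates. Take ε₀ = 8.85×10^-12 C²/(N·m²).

With a uniform field, Φ_E = EA, so I_d = ε₀ A dE/dt = 0.0147 A.

0.0147 A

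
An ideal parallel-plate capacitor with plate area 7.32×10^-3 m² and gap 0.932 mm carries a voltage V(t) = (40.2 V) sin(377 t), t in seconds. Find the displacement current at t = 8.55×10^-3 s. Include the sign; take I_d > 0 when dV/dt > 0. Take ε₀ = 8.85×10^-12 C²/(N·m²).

-1.05×10^-6 A

C = ε₀A/d = (8.85×10^-12)(7.32×10^-3)/(9.32×10^-4) = 6.951×10^-11 F. dV/dt = V₀ω·cos(ωt); at ωt = 3.22335 rad this factor is -0.9967.
I_d = C dV/dt = (6.951×10^-11)(40.2)(377)(-0.9967) = -1.05×10^-6 A.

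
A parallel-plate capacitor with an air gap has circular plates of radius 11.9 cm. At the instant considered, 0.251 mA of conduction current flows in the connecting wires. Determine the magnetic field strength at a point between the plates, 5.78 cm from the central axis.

No conduction current crosses the gap, so I_d there equals the 2.51×10^-4 A in the leads.
∮B·dl = μ₀ I_d,enc with I_d,enc = I_d r²/R² = 5.922×10^-5 A; so B = μ₀ I_d,enc/(2πr) = 2.05×10^-10 T.

2.05×10^-10 T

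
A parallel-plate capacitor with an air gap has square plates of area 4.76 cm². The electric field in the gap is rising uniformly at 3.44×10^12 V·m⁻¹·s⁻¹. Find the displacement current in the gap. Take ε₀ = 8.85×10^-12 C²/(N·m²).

The displacement current is ε₀ times dΦ_E/dt = ε₀ A dE/dt = (8.85×10^-12)(4.76×10^-4)(3.44×10^12) = 0.0145 A.

0.0145 A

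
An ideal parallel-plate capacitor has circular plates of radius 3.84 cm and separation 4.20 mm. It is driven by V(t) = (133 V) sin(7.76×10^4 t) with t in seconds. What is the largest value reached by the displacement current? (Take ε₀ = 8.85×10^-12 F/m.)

The displacement current equals the conduction current C dV/dt, which peaks at C V₀ ω.
With C = ε₀A/d = (8.85×10^-12)(4.632×10^-3)/(4.20×10^-3) = 9.760×10^-12 F and ω = 7.76×10^4 rad/s, I_d,max = (9.760×10^-12)(133)(7.76×10^4) = 1.01×10^-4 A.

1.01×10^-4 A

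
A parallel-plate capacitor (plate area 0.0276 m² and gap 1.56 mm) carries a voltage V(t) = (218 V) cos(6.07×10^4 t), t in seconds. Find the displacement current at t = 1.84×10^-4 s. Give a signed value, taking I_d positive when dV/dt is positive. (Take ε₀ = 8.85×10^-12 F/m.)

2.04×10^-3 A

dE/dt = (V₀ω/d)·−sin(ωt) with ωt = 11.1688 rad: (218)(6.07×10^4)(0.9850)/(1.56×10^-3) = 8.355×10^9 V/(m·s).
I_d = ε₀ A dE/dt = (8.85×10^-12)(0.0276)(8.355×10^9) = 2.04×10^-3 A.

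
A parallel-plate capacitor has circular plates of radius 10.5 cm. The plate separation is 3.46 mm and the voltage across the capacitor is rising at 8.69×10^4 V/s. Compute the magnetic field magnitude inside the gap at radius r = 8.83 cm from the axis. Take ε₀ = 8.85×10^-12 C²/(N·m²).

I_d = C dV/dt with C = ε₀πR²/d = 8.860×10^-11 F, so I_d = (8.860×10^-11)(8.69×10^4) = 7.699×10^-6 A.
For r < R the Ampère–Maxwell law gives B(2πr) = μ₀ I_d (r²/R²), so B = μ₀ I_d r/(2πR²) = (4π×10^-7)(7.699×10^-6)(0.0883)/(2π·0.105²) = 1.23×10^-11 T.

1.23×10^-11 T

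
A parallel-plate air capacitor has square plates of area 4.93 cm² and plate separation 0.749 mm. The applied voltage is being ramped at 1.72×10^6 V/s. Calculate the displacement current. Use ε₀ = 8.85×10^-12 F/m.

C = ε₀A/d = (8.85×10^-12)(4.93×10^-4)/(7.49×10^-4) = 5.825×10^-12 F.
I_d = C dV/dt = (5.825×10^-12)(1.72×10^6) = 1.00×10^-5 A.

1.00×10^-5 A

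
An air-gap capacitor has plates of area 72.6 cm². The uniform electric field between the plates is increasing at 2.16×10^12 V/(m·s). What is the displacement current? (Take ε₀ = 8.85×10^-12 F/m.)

The displacement current is ε₀ times dΦ_E/dt = ε₀ A dE/dt = (8.85×10^-12)(7.26×10^-3)(2.16×10^12) = 0.139 A.

0.139 A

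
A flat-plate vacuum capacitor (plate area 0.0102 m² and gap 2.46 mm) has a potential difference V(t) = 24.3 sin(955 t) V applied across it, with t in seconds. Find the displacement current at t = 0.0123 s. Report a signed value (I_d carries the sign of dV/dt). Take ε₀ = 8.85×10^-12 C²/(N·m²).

dE/dt = (V₀ω/d)·cos(ωt) with ωt = 11.7465 rad: (24.3)(955)(0.6823)/(2.46×10^-3) = 6.437×10^6 V/(m·s).
I_d = ε₀ A dE/dt = (8.85×10^-12)(0.0102)(6.437×10^6) = 5.81×10^-7 A.

5.81×10^-7 A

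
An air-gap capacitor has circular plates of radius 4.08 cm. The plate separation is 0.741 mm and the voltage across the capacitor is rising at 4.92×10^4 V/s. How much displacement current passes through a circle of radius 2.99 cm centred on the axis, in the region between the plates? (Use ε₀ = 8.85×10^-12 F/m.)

I_d = C dV/dt with C = ε₀πR²/d = 6.246×10^-11 F, so I_d = (6.246×10^-11)(4.92×10^4) = 3.073×10^-6 A.
The field is uniform, so I_d,enc = I_d (r/R)² = (3.073×10^-6)(2.99/4.08)² = 1.65×10^-6 A.

1.65×10^-6 A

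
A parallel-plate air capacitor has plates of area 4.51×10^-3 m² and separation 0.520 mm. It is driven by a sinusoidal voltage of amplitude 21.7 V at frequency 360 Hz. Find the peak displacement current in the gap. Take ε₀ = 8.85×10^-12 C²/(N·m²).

3.77×10^-6 A

C = ε₀A/d = (8.85×10^-12)(4.51×10^-3)/(5.20×10^-4) = 7.676×10^-11 F; ω = 2πf = 2262 rad/s.
I_d = C dV/dt, so |I_d|_max = C V₀ ω = (7.676×10^-11)(21.7)(2262) = 3.77×10^-6 A.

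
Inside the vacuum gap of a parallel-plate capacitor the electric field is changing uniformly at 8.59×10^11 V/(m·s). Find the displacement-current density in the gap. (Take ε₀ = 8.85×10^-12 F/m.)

The displacement-current density is ε₀ ∂E/∂t = (8.85×10^-12)(8.59×10^11) = 7.60 A/m².

7.60 A/m²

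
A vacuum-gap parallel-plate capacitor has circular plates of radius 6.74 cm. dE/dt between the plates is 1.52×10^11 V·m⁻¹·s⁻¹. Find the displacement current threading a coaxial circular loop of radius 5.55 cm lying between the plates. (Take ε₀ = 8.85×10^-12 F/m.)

0.0130 A

I_d = ε₀ dΦ_E/dt = ε₀ πR² (dE/dt) = (8.85×10^-12)(0.01427)(1.52×10^11) = 0.01920 A through the full plate area.
Through an area πr² the displacement current is I_d·(πr²/πR²) = I_d (r/R)² = 0.0130 A.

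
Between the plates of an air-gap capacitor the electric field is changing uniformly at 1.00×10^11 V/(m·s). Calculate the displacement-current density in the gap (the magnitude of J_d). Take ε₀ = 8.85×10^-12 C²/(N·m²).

0.885 A/m²

J_d = ε₀ dE/dt = (8.85×10^-12)(1.00×10^11) = 0.885 A/m².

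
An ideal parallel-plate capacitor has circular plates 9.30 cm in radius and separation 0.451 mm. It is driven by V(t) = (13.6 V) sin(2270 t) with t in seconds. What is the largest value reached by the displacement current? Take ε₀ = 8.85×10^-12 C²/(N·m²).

1.65×10^-5 A

The displacement current equals the conduction current C dV/dt, which peaks at C V₀ ω.
With C = ε₀A/d = (8.85×10^-12)(0.02717)/(4.51×10^-4) = 5.332×10^-10 F and ω = 2270 rad/s, I_d,max = (5.332×10^-10)(13.6)(2270) = 1.65×10^-5 A.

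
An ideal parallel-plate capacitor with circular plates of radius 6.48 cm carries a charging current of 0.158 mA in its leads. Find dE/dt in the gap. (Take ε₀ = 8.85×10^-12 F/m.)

The displacement current between the plates equals the conduction current, I_d = 0.158 mA.
Since I_d = ε₀ A dE/dt, dE/dt = I_d/(ε₀A) = (1.58×10^-4)/((8.85×10^-12)(0.01319)) = 1.35×10^9 V/(m·s).

1.35×10^9 V/(m·s)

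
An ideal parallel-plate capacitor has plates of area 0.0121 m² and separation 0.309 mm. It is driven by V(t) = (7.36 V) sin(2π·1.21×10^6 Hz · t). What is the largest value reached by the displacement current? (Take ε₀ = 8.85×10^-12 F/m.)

0.0194 A

The displacement current equals the conduction current C dV/dt, which peaks at C V₀ ω.
With C = ε₀A/d = (8.85×10^-12)(0.0121)/(3.09×10^-4) = 3.466×10^-10 F and ω = 2πf = 7.603×10^6 rad/s, I_d,max = (3.466×10^-10)(7.36)(7.603×10^6) = 0.0194 A.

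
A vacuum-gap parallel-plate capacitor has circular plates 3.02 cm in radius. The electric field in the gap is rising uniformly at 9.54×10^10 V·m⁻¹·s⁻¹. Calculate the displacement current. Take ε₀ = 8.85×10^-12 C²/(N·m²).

With a uniform field, Φ_E = EA, so I_d = ε₀ A dE/dt = 2.42×10^-3 A.

2.42×10^-3 A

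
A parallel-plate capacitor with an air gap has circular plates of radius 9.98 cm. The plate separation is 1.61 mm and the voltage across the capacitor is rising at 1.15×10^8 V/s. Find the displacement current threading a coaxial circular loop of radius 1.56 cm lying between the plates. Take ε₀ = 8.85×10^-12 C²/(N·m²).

4.83×10^-4 A

With E = V/d, dE/dt = 7.143×10^10 V/(m·s) and πR² = 0.03129 m², giving I_d = ε₀ πR² dE/dt = 0.01978 A.
Since J_d is uniform, the enclosed fraction is (r/R)² = 0.02443, giving I_d,enc = 4.83×10^-4 A.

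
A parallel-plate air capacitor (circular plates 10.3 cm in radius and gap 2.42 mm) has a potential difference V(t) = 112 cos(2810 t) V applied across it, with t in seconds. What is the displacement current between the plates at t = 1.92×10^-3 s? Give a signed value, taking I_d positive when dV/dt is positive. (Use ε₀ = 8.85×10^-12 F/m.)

2.98×10^-5 A

dE/dt = (V₀ω/d)·−sin(ωt) with ωt = 5.3952 rad: (112)(2810)(0.7758)/(2.42×10^-3) = 1.009×10^8 V/(m·s).
I_d = ε₀ A dE/dt = (8.85×10^-12)(0.03333)(1.009×10^8) = 2.98×10^-5 A.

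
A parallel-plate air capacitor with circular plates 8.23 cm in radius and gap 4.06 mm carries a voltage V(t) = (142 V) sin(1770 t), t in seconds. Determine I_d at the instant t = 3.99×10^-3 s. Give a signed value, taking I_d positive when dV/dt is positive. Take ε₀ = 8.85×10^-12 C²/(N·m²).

8.30×10^-6 A

C = ε₀A/d = (8.85×10^-12)(0.02128)/(4.06×10^-3) = 4.639×10^-11 F. dV/dt = V₀ω·cos(ωt); at ωt = 7.0623 rad this factor is 0.7115.
I_d = C dV/dt = (4.639×10^-11)(142)(1770)(0.7115) = 8.30×10^-6 A.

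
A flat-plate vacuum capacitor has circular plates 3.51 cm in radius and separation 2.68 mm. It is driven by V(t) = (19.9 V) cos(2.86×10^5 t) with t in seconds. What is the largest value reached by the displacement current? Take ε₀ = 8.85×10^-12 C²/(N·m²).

The displacement current equals the conduction current C dV/dt, which peaks at C V₀ ω.
With C = ε₀A/d = (8.85×10^-12)(3.870×10^-3)/(2.68×10^-3) = 1.278×10^-11 F and ω = 2.86×10^5 rad/s, I_d,max = (1.278×10^-11)(19.9)(2.86×10^5) = 7.27×10^-5 A.

7.27×10^-5 A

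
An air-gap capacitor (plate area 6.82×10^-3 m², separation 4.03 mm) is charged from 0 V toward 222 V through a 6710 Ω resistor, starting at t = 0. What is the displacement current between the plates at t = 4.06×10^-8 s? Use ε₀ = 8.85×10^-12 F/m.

With C = ε₀A/d = (8.85×10^-12)(6.82×10^-3)/(4.03×10^-3) = 1.498×10^-11 F, the time constant is τ = RC = 1.005×10^-7 s, so t/τ = 0.4040 and e^(−t/τ) = 0.6676.
I_d = I_cond = (V₀/R) e^(−t/τ) = (0.03308)(0.6676) = 0.0221 A.

0.0221 A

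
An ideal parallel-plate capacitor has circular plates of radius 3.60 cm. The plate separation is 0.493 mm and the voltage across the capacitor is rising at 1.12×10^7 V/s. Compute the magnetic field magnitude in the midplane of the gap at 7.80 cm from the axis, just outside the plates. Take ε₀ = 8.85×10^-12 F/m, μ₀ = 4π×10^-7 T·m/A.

With E = V/d, dE/dt = 2.272×10^10 V/(m·s) and πR² = 4.072×10^-3 m², giving I_d = ε₀ πR² dE/dt = 8.188×10^-4 A.
Outside the plates the loop encloses all of I_d, so B·2πr = μ₀ I_d and B = 2.10×10^-9 T.

2.10×10^-9 T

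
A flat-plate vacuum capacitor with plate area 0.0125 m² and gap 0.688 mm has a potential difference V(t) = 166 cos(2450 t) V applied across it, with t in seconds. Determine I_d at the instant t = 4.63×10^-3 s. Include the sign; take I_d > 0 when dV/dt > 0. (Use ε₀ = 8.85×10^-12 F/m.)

dE/dt = (V₀ω/d)·−sin(ωt) with ωt = 11.3435 rad: (166)(2450)(0.9401)/(6.88×10^-4) = 5.557×10^8 V/(m·s).
I_d = ε₀ A dE/dt = (8.85×10^-12)(0.0125)(5.557×10^8) = 6.15×10^-5 A.

6.15×10^-5 A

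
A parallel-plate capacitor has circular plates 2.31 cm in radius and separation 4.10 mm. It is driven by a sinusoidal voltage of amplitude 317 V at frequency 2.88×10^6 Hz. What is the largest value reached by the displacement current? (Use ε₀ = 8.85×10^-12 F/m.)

The displacement current equals the conduction current C dV/dt, which peaks at C V₀ ω.
With C = ε₀A/d = (8.85×10^-12)(1.676×10^-3)/(4.10×10^-3) = 3.618×10^-12 F and ω = 2πf = 1.810×10^7 rad/s, I_d,max = (3.618×10^-12)(317)(1.810×10^7) = 0.0208 A.

0.0208 A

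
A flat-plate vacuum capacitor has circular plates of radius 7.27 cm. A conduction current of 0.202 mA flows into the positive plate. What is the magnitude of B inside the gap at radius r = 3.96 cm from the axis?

No conduction current crosses the gap, so I_d there equals the 2.02×10^-4 A in the leads.
For r < R the Ampère–Maxwell law gives B(2πr) = μ₀ I_d (r²/R²), so B = μ₀ I_d r/(2πR²) = (4π×10^-7)(2.02×10^-4)(0.0396)/(2π·0.0727²) = 3.03×10^-10 T.

3.03×10^-10 T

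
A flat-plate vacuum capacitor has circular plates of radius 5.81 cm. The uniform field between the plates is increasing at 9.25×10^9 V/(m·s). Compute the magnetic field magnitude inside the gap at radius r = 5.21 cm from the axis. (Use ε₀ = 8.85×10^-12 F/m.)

Total displacement current: I_d = ε₀(πR²)(dE/dt) = (8.85×10^-12)(0.01060)(9.25×10^9) = 8.677×10^-4 A.
For r < R the Ampère–Maxwell law gives B(2πr) = μ₀ I_d (r²/R²), so B = μ₀ I_d r/(2πR²) = (4π×10^-7)(8.677×10^-4)(0.0521)/(2π·0.0581²) = 2.68×10^-9 T.

2.68×10^-9 T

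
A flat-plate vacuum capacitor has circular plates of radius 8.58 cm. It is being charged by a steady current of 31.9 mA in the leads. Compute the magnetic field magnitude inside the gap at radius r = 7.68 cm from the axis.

No conduction current crosses the gap, so I_d there equals the 0.0319 A in the leads.
∮B·dl = μ₀ I_d,enc with I_d,enc = I_d r²/R² = 0.02556 A; so B = μ₀ I_d,enc/(2πr) = 6.66×10^-8 T.

6.66×10^-8 T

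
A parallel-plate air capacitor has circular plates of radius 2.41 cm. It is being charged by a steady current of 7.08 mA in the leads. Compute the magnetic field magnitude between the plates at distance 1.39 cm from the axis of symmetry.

3.39×10^-8 T

No conduction current crosses the gap, so I_d there equals the 7.08×10^-3 A in the leads.
∮B·dl = μ₀ I_d,enc with I_d,enc = I_d r²/R² = 2.355×10^-3 A; so B = μ₀ I_d,enc/(2πr) = 3.39×10^-8 T.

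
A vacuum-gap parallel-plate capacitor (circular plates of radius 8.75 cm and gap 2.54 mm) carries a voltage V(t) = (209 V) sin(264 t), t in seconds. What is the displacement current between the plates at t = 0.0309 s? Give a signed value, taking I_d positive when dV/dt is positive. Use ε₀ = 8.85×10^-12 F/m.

dV/dt = (209)(264)·cos(8.1576) = -1.650×10^4 V/s.
I_d = C dV/dt with C = ε₀A/d = (8.85×10^-12)(0.02405)/(2.54×10^-3) = 8.380×10^-11 F, so I_d = (8.380×10^-11)(-1.650×10^4) = -1.38×10^-6 A.

-1.38×10^-6 A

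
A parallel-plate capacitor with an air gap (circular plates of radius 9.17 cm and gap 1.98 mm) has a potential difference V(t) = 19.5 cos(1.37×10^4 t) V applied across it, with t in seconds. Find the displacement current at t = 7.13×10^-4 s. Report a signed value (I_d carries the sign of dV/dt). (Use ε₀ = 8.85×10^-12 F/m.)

1.06×10^-5 A

dE/dt = (V₀ω/d)·−sin(ωt) with ωt = 9.7681 rad: (19.5)(1.37×10^4)(0.3366)/(1.98×10^-3) = 4.542×10^7 V/(m·s).
I_d = ε₀ A dE/dt = (8.85×10^-12)(0.02642)(4.542×10^7) = 1.06×10^-5 A.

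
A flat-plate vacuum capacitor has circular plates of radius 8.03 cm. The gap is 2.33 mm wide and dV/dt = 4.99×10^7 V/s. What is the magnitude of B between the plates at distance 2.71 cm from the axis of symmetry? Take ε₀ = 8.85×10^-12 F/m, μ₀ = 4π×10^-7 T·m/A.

3.23×10^-9 T

dE/dt = (dV/dt)/d = 2.142×10^10 V/(m·s); I_d = ε₀(πR²)(dE/dt) = (8.85×10^-12)(0.02026)(2.142×10^10) = 3.841×10^-3 A.
For r < R the Ampère–Maxwell law gives B(2πr) = μ₀ I_d (r²/R²), so B = μ₀ I_d r/(2πR²) = (4π×10^-7)(3.841×10^-3)(0.0271)/(2π·0.0803²) = 3.23×10^-9 T.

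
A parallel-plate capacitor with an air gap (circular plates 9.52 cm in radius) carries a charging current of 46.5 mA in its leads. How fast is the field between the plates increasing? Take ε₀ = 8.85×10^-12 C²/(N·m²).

1.85×10^11 V/(m·s)

The displacement current between the plates equals the conduction current, I_d = 46.5 mA.
Since I_d = ε₀ A dE/dt, dE/dt = I_d/(ε₀A) = (0.0465)/((8.85×10^-12)(0.02847)) = 1.85×10^11 V/(m·s).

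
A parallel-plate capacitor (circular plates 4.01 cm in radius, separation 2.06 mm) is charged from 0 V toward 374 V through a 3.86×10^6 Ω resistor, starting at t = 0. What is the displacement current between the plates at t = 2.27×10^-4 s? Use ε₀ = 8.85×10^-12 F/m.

6.45×10^-6 A

With C = ε₀A/d = (8.85×10^-12)(5.052×10^-3)/(2.06×10^-3) = 2.170×10^-11 F, the time constant is τ = RC = 8.376×10^-5 s, so t/τ = 2.710 and e^(−t/τ) = 0.06654.
I_d = I_cond = (V₀/R) e^(−t/τ) = (9.689×10^-5)(0.06654) = 6.45×10^-6 A.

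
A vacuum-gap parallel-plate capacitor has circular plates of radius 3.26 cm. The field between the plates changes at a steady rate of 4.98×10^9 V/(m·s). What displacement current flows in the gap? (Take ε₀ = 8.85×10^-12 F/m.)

With a uniform field, Φ_E = EA, so I_d = ε₀ A dE/dt = 1.47×10^-4 A.

1.47×10^-4 A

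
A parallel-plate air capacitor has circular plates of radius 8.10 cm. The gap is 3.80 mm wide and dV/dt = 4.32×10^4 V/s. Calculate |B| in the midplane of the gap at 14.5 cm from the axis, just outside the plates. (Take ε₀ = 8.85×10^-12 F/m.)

2.86×10^-12 T

dE/dt = (dV/dt)/d = 1.137×10^7 V/(m·s); I_d = ε₀(πR²)(dE/dt) = (8.85×10^-12)(0.02061)(1.137×10^7) = 2.074×10^-6 A.
With r > R the enclosed displacement current is the full I_d; B = μ₀ I_d / (2πr) = 2.86×10^-12 T.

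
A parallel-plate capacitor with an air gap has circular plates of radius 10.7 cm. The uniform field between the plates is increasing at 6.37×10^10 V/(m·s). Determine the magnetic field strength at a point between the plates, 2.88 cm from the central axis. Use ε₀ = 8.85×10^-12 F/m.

Through the whole plate area (πR² = 0.03597 m²), I_d = ε₀ πR² dE/dt = 0.02028 A.
∮B·dl = μ₀ I_d,enc with I_d,enc = I_d r²/R² = 1.469×10^-3 A; so B = μ₀ I_d,enc/(2πr) = 1.02×10^-8 T.

1.02×10^-8 T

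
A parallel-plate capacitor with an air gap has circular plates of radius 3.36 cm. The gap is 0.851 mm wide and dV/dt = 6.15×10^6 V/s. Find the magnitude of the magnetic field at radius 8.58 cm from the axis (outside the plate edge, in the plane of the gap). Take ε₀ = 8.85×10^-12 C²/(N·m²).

5.29×10^-10 T

I_d = C dV/dt with C = ε₀πR²/d = 3.689×10^-11 F, so I_d = (3.689×10^-11)(6.15×10^6) = 2.269×10^-4 A.
Outside the plates the loop encloses all of I_d, so B·2πr = μ₀ I_d and B = 5.29×10^-10 T.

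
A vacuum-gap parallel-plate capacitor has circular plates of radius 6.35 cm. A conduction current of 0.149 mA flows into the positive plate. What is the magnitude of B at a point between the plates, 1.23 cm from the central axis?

Between the plates the displacement current equals the wire current: I_d = 0.149 mA = 1.49×10^-4 A.
An Ampèrian loop of radius r encloses a fraction (r/R)² of I_d. Then B·2πr = μ₀ I_d (r/R)², giving B = μ₀ I_d r/(2πR²) = 9.09×10^-11 T.

9.09×10^-11 T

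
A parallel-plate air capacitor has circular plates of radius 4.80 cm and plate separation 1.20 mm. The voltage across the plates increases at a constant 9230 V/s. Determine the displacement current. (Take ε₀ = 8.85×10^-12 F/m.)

4.93×10^-7 A

E = V/d so dE/dt = (dV/dt)/d = 7.692×10^6 V/(m·s), and I_d = ε₀ A dE/dt = (8.85×10^-12)(7.238×10^-3)(7.692×10^6) = 4.93×10^-7 A.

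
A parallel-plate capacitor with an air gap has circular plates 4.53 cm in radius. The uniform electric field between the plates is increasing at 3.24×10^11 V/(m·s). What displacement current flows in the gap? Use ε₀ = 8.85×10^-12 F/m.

0.0185 A

With a uniform field, Φ_E = EA, so I_d = ε₀ A dE/dt = 0.0185 A.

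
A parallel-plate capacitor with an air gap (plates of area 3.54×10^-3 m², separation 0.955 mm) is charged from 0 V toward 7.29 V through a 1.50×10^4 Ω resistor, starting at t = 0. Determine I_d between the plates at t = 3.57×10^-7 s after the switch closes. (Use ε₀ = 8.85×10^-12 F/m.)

2.35×10^-4 A

C = ε₀A/d = (8.85×10^-12)(3.54×10^-3)/(9.55×10^-4) = 3.281×10^-11 F and τ = RC = 4.922×10^-7 s. I_d in the gap equals the RC charging current.
I_d(t) = (V₀/R) e^(−t/τ) = 4.860×10^-4 · e^(−0.7253) = 2.35×10^-4 A.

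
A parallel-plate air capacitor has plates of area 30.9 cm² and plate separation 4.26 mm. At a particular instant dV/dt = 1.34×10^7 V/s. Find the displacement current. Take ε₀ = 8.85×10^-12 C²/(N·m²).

The field between the plates is E = V/d, so dE/dt = (1.34×10^7)/(4.26×10^-3 m) = 3.146×10^9 V/(m·s).
I_d = ε₀ A (dE/dt) = (8.85×10^-12)(3.09×10^-3)(3.146×10^9) = 8.60×10^-5 A.

8.60×10^-5 A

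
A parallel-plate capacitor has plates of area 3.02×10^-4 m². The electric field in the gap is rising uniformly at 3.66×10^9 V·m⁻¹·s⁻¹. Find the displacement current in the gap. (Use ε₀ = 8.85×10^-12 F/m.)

9.78×10^-6 A

I_d = ε₀ A (dE/dt) = (8.85×10^-12)(3.02×10^-4 m²)(3.66×10^9) = 9.78×10^-6 A.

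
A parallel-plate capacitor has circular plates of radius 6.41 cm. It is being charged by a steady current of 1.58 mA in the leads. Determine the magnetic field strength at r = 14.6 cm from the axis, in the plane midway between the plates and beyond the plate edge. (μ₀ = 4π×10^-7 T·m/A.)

No conduction current crosses the gap, so I_d there equals the 1.58×10^-3 A in the leads.
With r > R the enclosed displacement current is the full I_d; B = μ₀ I_d / (2πr) = 2.16×10^-9 T.

2.16×10^-9 T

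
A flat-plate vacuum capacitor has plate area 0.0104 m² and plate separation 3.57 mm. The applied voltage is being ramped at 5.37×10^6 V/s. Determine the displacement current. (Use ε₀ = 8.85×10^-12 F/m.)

C = ε₀A/d = (8.85×10^-12)(0.0104)/(3.57×10^-3) = 2.578×10^-11 F.
I_d = C dV/dt = (2.578×10^-11)(5.37×10^6) = 1.38×10^-4 A.

1.38×10^-4 A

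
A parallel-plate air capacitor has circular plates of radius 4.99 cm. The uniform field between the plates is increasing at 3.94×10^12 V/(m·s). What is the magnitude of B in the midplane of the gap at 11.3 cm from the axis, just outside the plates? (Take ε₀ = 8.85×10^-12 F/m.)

Through the whole plate area (πR² = 7.823×10^-3 m²), I_d = ε₀ πR² dE/dt = 0.2728 A.
For r ≥ R the full I_d is enclosed: B = μ₀ I_d/(2πr) = (4π×10^-7)(0.2728)/(2π·0.113) = 4.83×10^-7 T.

4.83×10^-7 T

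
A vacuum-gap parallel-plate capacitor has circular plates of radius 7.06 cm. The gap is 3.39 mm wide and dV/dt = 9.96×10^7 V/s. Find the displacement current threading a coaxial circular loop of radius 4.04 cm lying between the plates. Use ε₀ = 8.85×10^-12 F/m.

With E = V/d, dE/dt = 2.938×10^10 V/(m·s) and πR² = 0.01566 m², giving I_d = ε₀ πR² dE/dt = 4.072×10^-3 A.
The field is uniform, so I_d,enc = I_d (r/R)² = (4.072×10^-3)(4.04/7.06)² = 1.33×10^-3 A.

1.33×10^-3 A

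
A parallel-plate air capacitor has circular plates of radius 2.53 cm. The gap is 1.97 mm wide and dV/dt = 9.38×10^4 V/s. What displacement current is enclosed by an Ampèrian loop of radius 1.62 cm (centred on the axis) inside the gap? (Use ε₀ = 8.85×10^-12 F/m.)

3.47×10^-7 A

With E = V/d, dE/dt = 4.761×10^7 V/(m·s) and πR² = 2.011×10^-3 m², giving I_d = ε₀ πR² dE/dt = 8.473×10^-7 A.
Since J_d is uniform, the enclosed fraction is (r/R)² = 0.4100, giving I_d,enc = 3.47×10^-7 A.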